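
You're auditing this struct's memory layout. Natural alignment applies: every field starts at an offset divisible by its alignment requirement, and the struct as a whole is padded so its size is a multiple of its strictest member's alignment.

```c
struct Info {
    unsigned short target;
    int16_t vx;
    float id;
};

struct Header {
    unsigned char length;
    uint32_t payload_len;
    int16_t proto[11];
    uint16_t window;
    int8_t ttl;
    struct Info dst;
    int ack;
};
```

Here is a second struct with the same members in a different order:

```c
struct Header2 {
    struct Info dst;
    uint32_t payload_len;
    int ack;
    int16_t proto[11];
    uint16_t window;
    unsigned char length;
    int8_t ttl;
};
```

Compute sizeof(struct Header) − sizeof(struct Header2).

Info: 0..2  target  (2B, 2-aligned); 2..4  vx  (2B, 2-aligned); 4..8  id  (4B, 4-aligned); sizeof = 8, alignof = 4
0..1  length  (1B, 1-aligned)
1..4  -- padding (3B)
4..8  payload_len  (4B, 4-aligned)
8..30  proto  (22B, 2-aligned)
30..32  window  (2B, 2-aligned)
32..33  ttl  (1B, 1-aligned)
33..36  -- padding (3B)
36..44  dst  (8B, 4-aligned)
44..48  ack  (4B, 4-aligned)
sizeof = 48, alignof = 4
— Header2 —
0..8  dst  (8B, 4-aligned)
8..12  payload_len  (4B, 4-aligned)
12..16  ack  (4B, 4-aligned)
16..38  proto  (22B, 2-aligned)
38..40  window  (2B, 2-aligned)
40..41  length  (1B, 1-aligned)
41..42  ttl  (1B, 1-aligned)
42..44  -- tail padding (2B)
sizeof = 44, alignof = 4
48 − 44 = 4

4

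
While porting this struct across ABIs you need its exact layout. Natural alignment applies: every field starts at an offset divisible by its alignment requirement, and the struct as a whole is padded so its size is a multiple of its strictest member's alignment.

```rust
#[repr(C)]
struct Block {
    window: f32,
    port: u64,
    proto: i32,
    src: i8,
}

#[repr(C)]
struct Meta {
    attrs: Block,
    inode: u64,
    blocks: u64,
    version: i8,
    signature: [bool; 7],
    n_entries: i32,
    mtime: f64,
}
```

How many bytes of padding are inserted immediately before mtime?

4

Block: 0..4  window  (4B, 4-aligned); 4..8  -- padding (4B); 8..16  port  (8B, 8-aligned); 16..20  proto  (4B, 4-aligned); 20..21  src  (1B, 1-aligned); 21..24  -- tail padding (3B); sizeof = 24, alignof = 8
0..24  attrs  (24B, 8-aligned)
24..32  inode  (8B, 8-aligned)
32..40  blocks  (8B, 8-aligned)
40..41  version  (1B, 1-aligned)
41..48  signature  (7B, 1-aligned)
48..52  n_entries  (4B, 4-aligned)
52..56  -- padding (4B)
56..64  mtime  (8B, 8-aligned)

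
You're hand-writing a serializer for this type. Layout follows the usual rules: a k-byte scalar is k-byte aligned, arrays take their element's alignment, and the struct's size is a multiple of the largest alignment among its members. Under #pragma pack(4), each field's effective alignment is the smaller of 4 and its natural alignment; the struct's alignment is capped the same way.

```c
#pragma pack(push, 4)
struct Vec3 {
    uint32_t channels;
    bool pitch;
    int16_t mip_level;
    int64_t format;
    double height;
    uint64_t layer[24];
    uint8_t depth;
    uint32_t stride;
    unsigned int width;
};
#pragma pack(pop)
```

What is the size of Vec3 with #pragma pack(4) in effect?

0..4  channels  (4B, 4-aligned)
4..5  pitch  (1B, 1-aligned)
5..6  -- padding (1B)
6..8  mip_level  (2B, 2-aligned)
8..16  format  (8B, 4-aligned)
16..24  height  (8B, 4-aligned)
24..216  layer  (192B, 4-aligned)
216..217  depth  (1B, 1-aligned)
217..220  -- padding (3B)
220..224  stride  (4B, 4-aligned)
224..228  width  (4B, 4-aligned)
sizeof = 228, alignof = 4

228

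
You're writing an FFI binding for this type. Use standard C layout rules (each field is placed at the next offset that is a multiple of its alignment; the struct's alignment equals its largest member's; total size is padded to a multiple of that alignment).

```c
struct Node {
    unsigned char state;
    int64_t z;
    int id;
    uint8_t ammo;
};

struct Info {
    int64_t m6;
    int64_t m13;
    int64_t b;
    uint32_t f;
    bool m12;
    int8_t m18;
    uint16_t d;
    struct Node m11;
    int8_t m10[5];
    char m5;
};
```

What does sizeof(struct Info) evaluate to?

Node: state at 0 (size 1, align 1) → ends 1; pad 7 to align 8 for z; z at 8 (size 8, align 8) → ends 16; id at 16 (size 4, align 4) → ends 20; ammo at 20 (size 1, align 1) → ends 21; tail pad 3 to reach multiple of 8; total 24 bytes, alignment 8
m6 at 0 (size 8, align 8) → ends 8
m13 at 8 (size 8, align 8) → ends 16
b at 16 (size 8, align 8) → ends 24
f at 24 (size 4, align 4) → ends 28
m12 at 28 (size 1, align 1) → ends 29
m18 at 29 (size 1, align 1) → ends 30
d at 30 (size 2, align 2) → ends 32
m11 at 32 (size 24, align 8) → ends 56
m10 at 56 (size 5, align 1) → ends 61
m5 at 61 (size 1, align 1) → ends 62
tail pad 2 to reach multiple of 8
total 64 bytes, alignment 8

64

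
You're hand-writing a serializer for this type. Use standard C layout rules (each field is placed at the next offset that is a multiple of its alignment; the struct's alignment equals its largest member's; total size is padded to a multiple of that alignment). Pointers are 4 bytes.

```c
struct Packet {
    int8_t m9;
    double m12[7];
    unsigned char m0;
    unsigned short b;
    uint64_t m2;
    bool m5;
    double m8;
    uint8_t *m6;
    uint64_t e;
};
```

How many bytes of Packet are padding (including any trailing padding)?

23

@0: m9 [1B, align 1] → 1
+7 pad (align 8)
@8: m12 [56B, align 8] → 64
@64: m0 [1B, align 1] → 65
+1 pad (align 2)
@66: b [2B, align 2] → 68
+4 pad (align 8)
@72: m2 [8B, align 8] → 80
@80: m5 [1B, align 1] → 81
+7 pad (align 8)
@88: m8 [8B, align 8] → 96
@96: m6 [4B, align 4] → 100
+4 pad (align 8)
@104: e [8B, align 8] → 112
size 112, align 8
data bytes 89, size 112 → padding 23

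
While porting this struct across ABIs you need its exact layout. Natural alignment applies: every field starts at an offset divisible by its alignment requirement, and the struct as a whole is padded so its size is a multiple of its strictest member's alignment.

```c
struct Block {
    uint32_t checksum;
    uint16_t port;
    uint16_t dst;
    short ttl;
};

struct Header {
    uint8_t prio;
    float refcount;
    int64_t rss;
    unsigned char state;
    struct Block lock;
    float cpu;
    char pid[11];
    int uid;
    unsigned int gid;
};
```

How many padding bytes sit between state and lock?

Block: checksum at 0 (size 4, align 4) → ends 4; port at 4 (size 2, align 2) → ends 6; dst at 6 (size 2, align 2) → ends 8; ttl at 8 (size 2, align 2) → ends 10; tail pad 2 to reach multiple of 4; total 12 bytes, alignment 4
prio at 0 (size 1, align 1) → ends 1
pad 3 to align 4 for refcount
refcount at 4 (size 4, align 4) → ends 8
rss at 8 (size 8, align 8) → ends 16
state at 16 (size 1, align 1) → ends 17
pad 3 to align 4 for lock
lock at 20 (size 12, align 4) → ends 32

3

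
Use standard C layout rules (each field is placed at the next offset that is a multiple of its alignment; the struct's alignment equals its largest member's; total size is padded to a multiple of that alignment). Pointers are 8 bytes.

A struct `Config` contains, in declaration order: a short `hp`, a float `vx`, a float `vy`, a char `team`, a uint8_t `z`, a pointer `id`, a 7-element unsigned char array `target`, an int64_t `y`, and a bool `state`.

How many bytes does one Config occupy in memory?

48 bytes

hp at 0 (size 2, align 2) → ends 2
pad 2 to align 4 for vx
vx at 4 (size 4, align 4) → ends 8
vy at 8 (size 4, align 4) → ends 12
team at 12 (size 1, align 1) → ends 13
z at 13 (size 1, align 1) → ends 14
pad 2 to align 8 for id
id at 16 (size 8, align 8) → ends 24
target at 24 (size 7, align 1) → ends 31
pad 1 to align 8 for y
y at 32 (size 8, align 8) → ends 40
state at 40 (size 1, align 1) → ends 41
tail pad 7 to reach multiple of 8
total 48 bytes, alignment 8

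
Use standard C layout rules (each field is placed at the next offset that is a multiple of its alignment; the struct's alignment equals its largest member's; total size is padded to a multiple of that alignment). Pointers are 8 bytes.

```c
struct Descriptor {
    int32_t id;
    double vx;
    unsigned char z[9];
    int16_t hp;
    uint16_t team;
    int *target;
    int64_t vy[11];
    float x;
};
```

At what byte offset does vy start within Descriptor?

0..4  id  (4B, 4-aligned)
4..8  -- padding (4B)
8..16  vx  (8B, 8-aligned)
16..25  z  (9B, 1-aligned)
25..26  -- padding (1B)
26..28  hp  (2B, 2-aligned)
28..30  team  (2B, 2-aligned)
30..32  -- padding (2B)
32..40  target  (8B, 8-aligned)
40..128  vy  (88B, 8-aligned)

40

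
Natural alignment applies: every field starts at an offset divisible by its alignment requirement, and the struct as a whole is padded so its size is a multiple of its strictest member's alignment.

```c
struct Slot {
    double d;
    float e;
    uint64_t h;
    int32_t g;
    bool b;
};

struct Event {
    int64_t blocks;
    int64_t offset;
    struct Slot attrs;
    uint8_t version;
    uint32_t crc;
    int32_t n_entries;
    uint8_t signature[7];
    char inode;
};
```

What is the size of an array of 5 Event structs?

360

Slot: d at 0 (size 8, align 8) → ends 8; e at 8 (size 4, align 4) → ends 12; pad 4 to align 8 for h; h at 16 (size 8, align 8) → ends 24; g at 24 (size 4, align 4) → ends 28; b at 28 (size 1, align 1) → ends 29; tail pad 3 to reach multiple of 8; total 32 bytes, alignment 8
blocks at 0 (size 8, align 8) → ends 8
offset at 8 (size 8, align 8) → ends 16
attrs at 16 (size 32, align 8) → ends 48
version at 48 (size 1, align 1) → ends 49
pad 3 to align 4 for crc
crc at 52 (size 4, align 4) → ends 56
n_entries at 56 (size 4, align 4) → ends 60
signature at 60 (size 7, align 1) → ends 67
inode at 67 (size 1, align 1) → ends 68
tail pad 4 to reach multiple of 8
total 72 bytes, alignment 8
array of 5: 5 × 72 = 360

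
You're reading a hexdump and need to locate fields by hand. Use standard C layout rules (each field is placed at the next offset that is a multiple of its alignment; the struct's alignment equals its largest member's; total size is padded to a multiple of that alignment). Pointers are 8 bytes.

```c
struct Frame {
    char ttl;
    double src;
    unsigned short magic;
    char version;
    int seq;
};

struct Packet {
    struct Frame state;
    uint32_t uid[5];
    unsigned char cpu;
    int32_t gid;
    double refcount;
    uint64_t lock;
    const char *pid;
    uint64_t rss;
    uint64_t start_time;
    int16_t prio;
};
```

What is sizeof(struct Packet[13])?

1352

Frame: @0: ttl [1B, align 1] → 1; +7 pad (align 8); @8: src [8B, align 8] → 16; @16: magic [2B, align 2] → 18; @18: version [1B, align 1] → 19; +1 pad (align 4); @20: seq [4B, align 4] → 24; size 24, align 8
@0: state [24B, align 8] → 24
@24: uid [20B, align 4] → 44
@44: cpu [1B, align 1] → 45
+3 pad (align 4)
@48: gid [4B, align 4] → 52
+4 pad (align 8)
@56: refcount [8B, align 8] → 64
@64: lock [8B, align 8] → 72
@72: pid [8B, align 8] → 80
@80: rss [8B, align 8] → 88
@88: start_time [8B, align 8] → 96
@96: prio [2B, align 2] → 98
+6 tail pad (align 8)
size 104, align 8
array of 13: 13 × 104 = 1352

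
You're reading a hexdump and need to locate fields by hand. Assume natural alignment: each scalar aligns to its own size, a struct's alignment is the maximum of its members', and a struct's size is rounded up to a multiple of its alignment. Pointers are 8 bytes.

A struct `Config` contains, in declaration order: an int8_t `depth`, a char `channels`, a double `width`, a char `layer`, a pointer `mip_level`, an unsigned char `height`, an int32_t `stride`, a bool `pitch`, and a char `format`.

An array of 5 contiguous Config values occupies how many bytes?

240

depth at 0 (size 1, align 1) → ends 1
channels at 1 (size 1, align 1) → ends 2
pad 6 to align 8 for width
width at 8 (size 8, align 8) → ends 16
layer at 16 (size 1, align 1) → ends 17
pad 7 to align 8 for mip_level
mip_level at 24 (size 8, align 8) → ends 32
height at 32 (size 1, align 1) → ends 33
pad 3 to align 4 for stride
stride at 36 (size 4, align 4) → ends 40
pitch at 40 (size 1, align 1) → ends 41
format at 41 (size 1, align 1) → ends 42
tail pad 6 to reach multiple of 8
total 48 bytes, alignment 8
array of 5: 5 × 48 = 240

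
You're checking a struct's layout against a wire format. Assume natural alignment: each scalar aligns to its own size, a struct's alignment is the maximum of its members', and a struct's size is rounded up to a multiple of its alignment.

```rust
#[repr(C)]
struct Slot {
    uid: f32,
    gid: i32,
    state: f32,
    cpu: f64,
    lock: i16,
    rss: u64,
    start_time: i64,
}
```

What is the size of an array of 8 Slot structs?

384

uid at 0 (size 4, align 4) → ends 4
gid at 4 (size 4, align 4) → ends 8
state at 8 (size 4, align 4) → ends 12
pad 4 to align 8 for cpu
cpu at 16 (size 8, align 8) → ends 24
lock at 24 (size 2, align 2) → ends 26
pad 6 to align 8 for rss
rss at 32 (size 8, align 8) → ends 40
start_time at 40 (size 8, align 8) → ends 48
total 48 bytes, alignment 8
array of 8: 8 × 48 = 384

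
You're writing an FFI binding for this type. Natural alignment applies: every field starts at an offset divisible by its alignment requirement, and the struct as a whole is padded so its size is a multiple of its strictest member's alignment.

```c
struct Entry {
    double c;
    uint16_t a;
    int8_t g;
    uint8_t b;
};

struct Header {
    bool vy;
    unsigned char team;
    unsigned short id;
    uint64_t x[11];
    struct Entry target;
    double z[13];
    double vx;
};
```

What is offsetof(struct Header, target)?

96

Entry: c at 0 (size 8, align 8) → ends 8; a at 8 (size 2, align 2) → ends 10; g at 10 (size 1, align 1) → ends 11; b at 11 (size 1, align 1) → ends 12; tail pad 4 to reach multiple of 8; total 16 bytes, alignment 8
vy at 0 (size 1, align 1) → ends 1
team at 1 (size 1, align 1) → ends 2
id at 2 (size 2, align 2) → ends 4
pad 4 to align 8 for x
x at 8 (size 88, align 8) → ends 96
target at 96 (size 16, align 8) → ends 112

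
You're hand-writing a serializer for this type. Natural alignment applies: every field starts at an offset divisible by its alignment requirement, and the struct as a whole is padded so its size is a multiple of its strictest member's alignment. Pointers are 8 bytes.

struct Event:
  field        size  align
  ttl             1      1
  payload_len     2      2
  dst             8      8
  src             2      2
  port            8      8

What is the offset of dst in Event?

8

ttl at 0 (size 1, align 1) → ends 1
pad 1 to align 2 for payload_len
payload_len at 2 (size 2, align 2) → ends 4
pad 4 to align 8 for dst
dst at 8 (size 8, align 8) → ends 16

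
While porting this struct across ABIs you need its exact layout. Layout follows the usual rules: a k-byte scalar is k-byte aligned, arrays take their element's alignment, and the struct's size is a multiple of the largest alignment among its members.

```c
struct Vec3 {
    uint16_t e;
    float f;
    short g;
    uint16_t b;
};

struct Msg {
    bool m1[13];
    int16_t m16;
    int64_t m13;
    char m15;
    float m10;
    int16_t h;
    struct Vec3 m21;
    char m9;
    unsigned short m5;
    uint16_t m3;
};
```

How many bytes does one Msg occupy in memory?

Vec3: @0: e [2B, align 2] → 2; +2 pad (align 4); @4: f [4B, align 4] → 8; @8: g [2B, align 2] → 10; @10: b [2B, align 2] → 12; size 12, align 4
@0: m1 [13B, align 1] → 13
+1 pad (align 2)
@14: m16 [2B, align 2] → 16
@16: m13 [8B, align 8] → 24
@24: m15 [1B, align 1] → 25
+3 pad (align 4)
@28: m10 [4B, align 4] → 32
@32: h [2B, align 2] → 34
+2 pad (align 4)
@36: m21 [12B, align 4] → 48
@48: m9 [1B, align 1] → 49
+1 pad (align 2)
@50: m5 [2B, align 2] → 52
@52: m3 [2B, align 2] → 54
+2 tail pad (align 8)
size 56, align 8

56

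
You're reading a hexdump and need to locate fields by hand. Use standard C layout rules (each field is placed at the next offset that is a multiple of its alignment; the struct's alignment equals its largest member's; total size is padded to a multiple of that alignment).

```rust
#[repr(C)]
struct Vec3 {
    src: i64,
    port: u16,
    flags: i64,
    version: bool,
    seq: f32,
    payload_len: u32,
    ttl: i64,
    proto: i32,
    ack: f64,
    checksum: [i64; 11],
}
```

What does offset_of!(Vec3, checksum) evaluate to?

64

src at 0 (size 8, align 8) → ends 8
port at 8 (size 2, align 2) → ends 10
pad 6 to align 8 for flags
flags at 16 (size 8, align 8) → ends 24
version at 24 (size 1, align 1) → ends 25
pad 3 to align 4 for seq
seq at 28 (size 4, align 4) → ends 32
payload_len at 32 (size 4, align 4) → ends 36
pad 4 to align 8 for ttl
ttl at 40 (size 8, align 8) → ends 48
proto at 48 (size 4, align 4) → ends 52
pad 4 to align 8 for ack
ack at 56 (size 8, align 8) → ends 64
checksum at 64 (size 88, align 8) → ends 152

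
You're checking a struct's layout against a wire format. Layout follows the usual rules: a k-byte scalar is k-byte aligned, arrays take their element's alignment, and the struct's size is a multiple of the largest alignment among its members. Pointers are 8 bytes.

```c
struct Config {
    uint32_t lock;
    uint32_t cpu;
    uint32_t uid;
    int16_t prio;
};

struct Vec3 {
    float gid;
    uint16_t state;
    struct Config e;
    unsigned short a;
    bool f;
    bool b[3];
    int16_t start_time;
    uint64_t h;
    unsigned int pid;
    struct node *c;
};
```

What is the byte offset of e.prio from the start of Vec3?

20

Config: @0: lock [4B, align 4] → 4; @4: cpu [4B, align 4] → 8; @8: uid [4B, align 4] → 12; @12: prio [2B, align 2] → 14; +2 tail pad (align 4); size 16, align 4
@0: gid [4B, align 4] → 4
@4: state [2B, align 2] → 6
+2 pad (align 4)
@8: e [16B, align 4] → 24
within Config: prio at 12
8 + 12 = 20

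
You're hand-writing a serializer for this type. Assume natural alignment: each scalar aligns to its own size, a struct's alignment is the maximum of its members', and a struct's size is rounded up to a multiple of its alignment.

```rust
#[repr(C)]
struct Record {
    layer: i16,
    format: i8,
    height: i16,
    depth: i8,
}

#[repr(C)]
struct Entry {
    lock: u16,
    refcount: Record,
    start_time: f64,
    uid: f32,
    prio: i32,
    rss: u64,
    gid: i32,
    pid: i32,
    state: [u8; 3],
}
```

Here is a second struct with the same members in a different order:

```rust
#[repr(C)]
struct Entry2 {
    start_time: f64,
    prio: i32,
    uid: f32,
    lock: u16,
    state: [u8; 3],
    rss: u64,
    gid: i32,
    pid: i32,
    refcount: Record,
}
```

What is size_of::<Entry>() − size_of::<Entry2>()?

Record: @0: layer [2B, align 2] → 2; @2: format [1B, align 1] → 3; +1 pad (align 2); @4: height [2B, align 2] → 6; @6: depth [1B, align 1] → 7; +1 tail pad (align 2); size 8, align 2
@0: lock [2B, align 2] → 2
@2: refcount [8B, align 2] → 10
+6 pad (align 8)
@16: start_time [8B, align 8] → 24
@24: uid [4B, align 4] → 28
@28: prio [4B, align 4] → 32
@32: rss [8B, align 8] → 40
@40: gid [4B, align 4] → 44
@44: pid [4B, align 4] → 48
@48: state [3B, align 1] → 51
+5 tail pad (align 8)
size 56, align 8
— Entry2 —
@0: start_time [8B, align 8] → 8
@8: prio [4B, align 4] → 12
@12: uid [4B, align 4] → 16
@16: lock [2B, align 2] → 18
@18: state [3B, align 1] → 21
+3 pad (align 8)
@24: rss [8B, align 8] → 32
@32: gid [4B, align 4] → 36
@36: pid [4B, align 4] → 40
@40: refcount [8B, align 2] → 48
size 48, align 8
56 − 48 = 8

8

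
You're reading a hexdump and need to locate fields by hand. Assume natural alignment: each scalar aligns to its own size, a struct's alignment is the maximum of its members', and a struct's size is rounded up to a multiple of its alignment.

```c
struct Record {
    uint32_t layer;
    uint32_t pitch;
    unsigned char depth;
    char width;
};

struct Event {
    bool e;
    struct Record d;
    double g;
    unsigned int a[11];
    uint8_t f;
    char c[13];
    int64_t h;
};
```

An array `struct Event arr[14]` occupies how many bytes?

1344

Record: layer at 0 (size 4, align 4) → ends 4; pitch at 4 (size 4, align 4) → ends 8; depth at 8 (size 1, align 1) → ends 9; width at 9 (size 1, align 1) → ends 10; tail pad 2 to reach multiple of 4; total 12 bytes, alignment 4
e at 0 (size 1, align 1) → ends 1
pad 3 to align 4 for d
d at 4 (size 12, align 4) → ends 16
g at 16 (size 8, align 8) → ends 24
a at 24 (size 44, align 4) → ends 68
f at 68 (size 1, align 1) → ends 69
c at 69 (size 13, align 1) → ends 82
pad 6 to align 8 for h
h at 88 (size 8, align 8) → ends 96
total 96 bytes, alignment 8
array of 14: 14 × 96 = 1344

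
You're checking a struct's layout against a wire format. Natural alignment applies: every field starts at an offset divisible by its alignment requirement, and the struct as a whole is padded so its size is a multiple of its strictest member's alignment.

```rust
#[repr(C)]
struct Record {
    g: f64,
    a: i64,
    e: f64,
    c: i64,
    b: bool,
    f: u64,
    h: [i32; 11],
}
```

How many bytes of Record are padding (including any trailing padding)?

0..8  g  (8B, 8-aligned)
8..16  a  (8B, 8-aligned)
16..24  e  (8B, 8-aligned)
24..32  c  (8B, 8-aligned)
32..33  b  (1B, 1-aligned)
33..40  -- padding (7B)
40..48  f  (8B, 8-aligned)
48..92  h  (44B, 4-aligned)
92..96  -- tail padding (4B)
sizeof = 96, alignof = 8
data bytes 85, size 96 → padding 11

11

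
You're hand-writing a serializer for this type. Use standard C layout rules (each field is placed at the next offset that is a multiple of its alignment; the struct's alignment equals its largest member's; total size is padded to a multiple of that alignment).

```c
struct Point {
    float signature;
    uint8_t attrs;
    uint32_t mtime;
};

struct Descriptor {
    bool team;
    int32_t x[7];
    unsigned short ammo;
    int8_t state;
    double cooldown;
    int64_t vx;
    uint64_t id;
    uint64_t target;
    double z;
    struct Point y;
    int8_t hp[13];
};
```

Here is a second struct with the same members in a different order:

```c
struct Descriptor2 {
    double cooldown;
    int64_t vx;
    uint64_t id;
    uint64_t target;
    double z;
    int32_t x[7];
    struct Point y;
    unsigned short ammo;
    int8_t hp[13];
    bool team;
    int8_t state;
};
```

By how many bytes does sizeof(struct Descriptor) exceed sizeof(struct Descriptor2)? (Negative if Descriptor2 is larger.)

Point: signature at 0 (size 4, align 4) → ends 4; attrs at 4 (size 1, align 1) → ends 5; pad 3 to align 4 for mtime; mtime at 8 (size 4, align 4) → ends 12; total 12 bytes, alignment 4
team at 0 (size 1, align 1) → ends 1
pad 3 to align 4 for x
x at 4 (size 28, align 4) → ends 32
ammo at 32 (size 2, align 2) → ends 34
state at 34 (size 1, align 1) → ends 35
pad 5 to align 8 for cooldown
cooldown at 40 (size 8, align 8) → ends 48
vx at 48 (size 8, align 8) → ends 56
id at 56 (size 8, align 8) → ends 64
target at 64 (size 8, align 8) → ends 72
z at 72 (size 8, align 8) → ends 80
y at 80 (size 12, align 4) → ends 92
hp at 92 (size 13, align 1) → ends 105
tail pad 7 to reach multiple of 8
total 112 bytes, alignment 8
— Descriptor2 —
cooldown at 0 (size 8, align 8) → ends 8
vx at 8 (size 8, align 8) → ends 16
id at 16 (size 8, align 8) → ends 24
target at 24 (size 8, align 8) → ends 32
z at 32 (size 8, align 8) → ends 40
x at 40 (size 28, align 4) → ends 68
y at 68 (size 12, align 4) → ends 80
ammo at 80 (size 2, align 2) → ends 82
hp at 82 (size 13, align 1) → ends 95
team at 95 (size 1, align 1) → ends 96
state at 96 (size 1, align 1) → ends 97
tail pad 7 to reach multiple of 8
total 104 bytes, alignment 8
112 − 104 = 8

8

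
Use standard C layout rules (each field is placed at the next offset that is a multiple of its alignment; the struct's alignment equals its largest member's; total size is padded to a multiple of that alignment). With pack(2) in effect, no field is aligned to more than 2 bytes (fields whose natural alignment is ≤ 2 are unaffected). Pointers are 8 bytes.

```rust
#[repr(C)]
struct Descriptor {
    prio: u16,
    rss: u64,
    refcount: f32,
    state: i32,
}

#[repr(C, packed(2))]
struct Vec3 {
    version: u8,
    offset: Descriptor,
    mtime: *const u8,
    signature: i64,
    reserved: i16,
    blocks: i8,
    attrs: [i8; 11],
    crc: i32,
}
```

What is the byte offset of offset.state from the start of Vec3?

22

Descriptor: 0..2  prio  (2B, 2-aligned); 2..8  -- padding (6B); 8..16  rss  (8B, 8-aligned); 16..20  refcount  (4B, 4-aligned); 20..24  state  (4B, 4-aligned); sizeof = 24, alignof = 8
0..1  version  (1B, 1-aligned)
1..2  -- padding (1B)
2..26  offset  (24B, 2-aligned)
within Descriptor: state at 20
2 + 20 = 22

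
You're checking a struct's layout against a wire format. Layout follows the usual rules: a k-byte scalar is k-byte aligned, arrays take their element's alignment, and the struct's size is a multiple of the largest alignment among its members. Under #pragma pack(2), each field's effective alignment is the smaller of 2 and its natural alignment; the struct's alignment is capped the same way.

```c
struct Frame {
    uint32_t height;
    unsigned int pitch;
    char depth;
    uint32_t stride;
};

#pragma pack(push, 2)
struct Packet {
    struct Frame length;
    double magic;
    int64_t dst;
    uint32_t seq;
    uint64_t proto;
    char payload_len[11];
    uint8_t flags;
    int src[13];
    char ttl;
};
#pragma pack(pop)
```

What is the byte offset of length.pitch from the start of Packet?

Frame: @0: height [4B, align 4] → 4; @4: pitch [4B, align 4] → 8; @8: depth [1B, align 1] → 9; +3 pad (align 4); @12: stride [4B, align 4] → 16; size 16, align 4
@0: length [16B, align 2] → 16
within Frame: pitch at 4
0 + 4 = 4

4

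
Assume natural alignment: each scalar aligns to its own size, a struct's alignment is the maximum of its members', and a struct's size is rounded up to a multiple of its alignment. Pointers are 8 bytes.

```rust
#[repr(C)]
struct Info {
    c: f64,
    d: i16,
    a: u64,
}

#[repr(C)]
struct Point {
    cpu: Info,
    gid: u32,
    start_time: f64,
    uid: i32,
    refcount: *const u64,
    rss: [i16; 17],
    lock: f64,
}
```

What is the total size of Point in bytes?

104 bytes

Info: c at 0 (size 8, align 8) → ends 8; d at 8 (size 2, align 2) → ends 10; pad 6 to align 8 for a; a at 16 (size 8, align 8) → ends 24; total 24 bytes, alignment 8
cpu at 0 (size 24, align 8) → ends 24
gid at 24 (size 4, align 4) → ends 28
pad 4 to align 8 for start_time
start_time at 32 (size 8, align 8) → ends 40
uid at 40 (size 4, align 4) → ends 44
pad 4 to align 8 for refcount
refcount at 48 (size 8, align 8) → ends 56
rss at 56 (size 34, align 2) → ends 90
pad 6 to align 8 for lock
lock at 96 (size 8, align 8) → ends 104
total 104 bytes, alignment 8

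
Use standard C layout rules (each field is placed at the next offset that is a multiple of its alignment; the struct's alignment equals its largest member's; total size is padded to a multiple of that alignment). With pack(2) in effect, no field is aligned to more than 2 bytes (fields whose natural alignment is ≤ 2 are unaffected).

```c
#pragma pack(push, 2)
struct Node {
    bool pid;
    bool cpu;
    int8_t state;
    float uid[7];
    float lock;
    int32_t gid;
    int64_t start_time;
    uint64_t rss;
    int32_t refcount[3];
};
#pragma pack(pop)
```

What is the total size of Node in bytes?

@0: pid [1B, align 1] → 1
@1: cpu [1B, align 1] → 2
@2: state [1B, align 1] → 3
+1 pad (align 2)
@4: uid [28B, align 2] → 32
@32: lock [4B, align 2] → 36
@36: gid [4B, align 2] → 40
@40: start_time [8B, align 2] → 48
@48: rss [8B, align 2] → 56
@56: refcount [12B, align 2] → 68
size 68, align 2

68 bytes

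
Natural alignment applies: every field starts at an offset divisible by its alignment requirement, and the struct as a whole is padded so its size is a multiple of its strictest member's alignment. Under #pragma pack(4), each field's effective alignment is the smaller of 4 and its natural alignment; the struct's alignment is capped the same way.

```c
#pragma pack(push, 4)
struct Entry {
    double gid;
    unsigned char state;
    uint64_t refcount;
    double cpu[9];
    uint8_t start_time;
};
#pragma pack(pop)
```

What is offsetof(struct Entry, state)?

8

0..8  gid  (8B, 4-aligned)
8..9  state  (1B, 1-aligned)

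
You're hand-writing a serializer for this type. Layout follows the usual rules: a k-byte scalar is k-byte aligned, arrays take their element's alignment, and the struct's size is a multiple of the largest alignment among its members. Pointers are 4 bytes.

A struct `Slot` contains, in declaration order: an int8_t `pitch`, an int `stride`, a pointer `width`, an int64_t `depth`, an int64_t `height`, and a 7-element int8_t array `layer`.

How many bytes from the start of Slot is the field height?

@0: pitch [1B, align 1] → 1
+3 pad (align 4)
@4: stride [4B, align 4] → 8
@8: width [4B, align 4] → 12
+4 pad (align 8)
@16: depth [8B, align 8] → 24
@24: height [8B, align 8] → 32

24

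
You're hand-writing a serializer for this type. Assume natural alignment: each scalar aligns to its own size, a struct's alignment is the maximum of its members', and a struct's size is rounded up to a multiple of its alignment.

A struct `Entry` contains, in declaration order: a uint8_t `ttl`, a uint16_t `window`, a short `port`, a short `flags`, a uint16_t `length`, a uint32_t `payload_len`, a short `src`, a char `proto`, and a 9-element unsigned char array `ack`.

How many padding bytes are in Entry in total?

@0: ttl [1B, align 1] → 1
+1 pad (align 2)
@2: window [2B, align 2] → 4
@4: port [2B, align 2] → 6
@6: flags [2B, align 2] → 8
@8: length [2B, align 2] → 10
+2 pad (align 4)
@12: payload_len [4B, align 4] → 16
@16: src [2B, align 2] → 18
@18: proto [1B, align 1] → 19
@19: ack [9B, align 1] → 28
size 28, align 4
data bytes 25, size 28 → padding 3

3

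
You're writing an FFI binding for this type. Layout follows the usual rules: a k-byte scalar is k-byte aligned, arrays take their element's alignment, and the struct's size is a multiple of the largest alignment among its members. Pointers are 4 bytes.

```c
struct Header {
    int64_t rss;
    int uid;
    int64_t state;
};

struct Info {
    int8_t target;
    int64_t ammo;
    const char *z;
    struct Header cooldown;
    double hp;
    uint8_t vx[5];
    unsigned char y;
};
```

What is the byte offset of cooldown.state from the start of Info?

40

Header: rss at 0 (size 8, align 8) → ends 8; uid at 8 (size 4, align 4) → ends 12; pad 4 to align 8 for state; state at 16 (size 8, align 8) → ends 24; total 24 bytes, alignment 8
target at 0 (size 1, align 1) → ends 1
pad 7 to align 8 for ammo
ammo at 8 (size 8, align 8) → ends 16
z at 16 (size 4, align 4) → ends 20
pad 4 to align 8 for cooldown
cooldown at 24 (size 24, align 8) → ends 48
within Header: state at 16
24 + 16 = 40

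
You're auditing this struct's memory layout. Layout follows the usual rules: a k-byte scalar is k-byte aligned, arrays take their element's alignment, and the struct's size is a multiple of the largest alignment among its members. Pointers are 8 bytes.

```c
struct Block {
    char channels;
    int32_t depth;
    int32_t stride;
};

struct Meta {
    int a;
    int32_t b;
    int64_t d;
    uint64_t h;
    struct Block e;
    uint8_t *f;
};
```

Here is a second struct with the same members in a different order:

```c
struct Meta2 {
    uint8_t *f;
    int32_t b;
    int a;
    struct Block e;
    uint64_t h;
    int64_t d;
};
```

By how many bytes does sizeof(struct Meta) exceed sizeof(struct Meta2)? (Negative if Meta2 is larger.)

0

Block: channels at 0 (size 1, align 1) → ends 1; pad 3 to align 4 for depth; depth at 4 (size 4, align 4) → ends 8; stride at 8 (size 4, align 4) → ends 12; total 12 bytes, alignment 4
a at 0 (size 4, align 4) → ends 4
b at 4 (size 4, align 4) → ends 8
d at 8 (size 8, align 8) → ends 16
h at 16 (size 8, align 8) → ends 24
e at 24 (size 12, align 4) → ends 36
pad 4 to align 8 for f
f at 40 (size 8, align 8) → ends 48
total 48 bytes, alignment 8
— Meta2 —
f at 0 (size 8, align 8) → ends 8
b at 8 (size 4, align 4) → ends 12
a at 12 (size 4, align 4) → ends 16
e at 16 (size 12, align 4) → ends 28
pad 4 to align 8 for h
h at 32 (size 8, align 8) → ends 40
d at 40 (size 8, align 8) → ends 48
total 48 bytes, alignment 8
48 − 48 = 0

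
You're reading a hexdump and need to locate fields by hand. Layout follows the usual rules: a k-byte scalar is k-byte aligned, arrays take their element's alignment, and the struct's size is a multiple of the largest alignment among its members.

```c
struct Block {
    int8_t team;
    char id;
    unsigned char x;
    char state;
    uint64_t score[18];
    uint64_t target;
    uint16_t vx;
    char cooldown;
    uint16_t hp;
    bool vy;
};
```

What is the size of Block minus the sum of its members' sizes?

6

team at 0 (size 1, align 1) → ends 1
id at 1 (size 1, align 1) → ends 2
x at 2 (size 1, align 1) → ends 3
state at 3 (size 1, align 1) → ends 4
pad 4 to align 8 for score
score at 8 (size 144, align 8) → ends 152
target at 152 (size 8, align 8) → ends 160
vx at 160 (size 2, align 2) → ends 162
cooldown at 162 (size 1, align 1) → ends 163
pad 1 to align 2 for hp
hp at 164 (size 2, align 2) → ends 166
vy at 166 (size 1, align 1) → ends 167
tail pad 1 to reach multiple of 8
total 168 bytes, alignment 8
data bytes 162, size 168 → padding 6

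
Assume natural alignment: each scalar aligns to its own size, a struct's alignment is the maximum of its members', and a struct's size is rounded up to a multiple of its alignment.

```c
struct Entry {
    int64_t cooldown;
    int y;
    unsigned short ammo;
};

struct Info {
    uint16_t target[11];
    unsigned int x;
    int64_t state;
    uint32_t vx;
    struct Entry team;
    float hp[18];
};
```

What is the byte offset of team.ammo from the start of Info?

Entry: @0: cooldown [8B, align 8] → 8; @8: y [4B, align 4] → 12; @12: ammo [2B, align 2] → 14; +2 tail pad (align 8); size 16, align 8
@0: target [22B, align 2] → 22
+2 pad (align 4)
@24: x [4B, align 4] → 28
+4 pad (align 8)
@32: state [8B, align 8] → 40
@40: vx [4B, align 4] → 44
+4 pad (align 8)
@48: team [16B, align 8] → 64
within Entry: ammo at 12
48 + 12 = 60

60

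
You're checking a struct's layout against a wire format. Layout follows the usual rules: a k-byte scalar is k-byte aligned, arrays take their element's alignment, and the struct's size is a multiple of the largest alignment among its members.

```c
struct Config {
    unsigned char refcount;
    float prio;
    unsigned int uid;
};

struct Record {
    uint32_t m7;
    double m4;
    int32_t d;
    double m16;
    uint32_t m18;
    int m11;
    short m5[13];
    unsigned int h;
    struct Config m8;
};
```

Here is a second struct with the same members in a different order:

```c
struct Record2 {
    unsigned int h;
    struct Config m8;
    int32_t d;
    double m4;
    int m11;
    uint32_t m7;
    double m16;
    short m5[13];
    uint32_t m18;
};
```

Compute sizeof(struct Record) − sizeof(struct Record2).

Config: @0: refcount [1B, align 1] → 1; +3 pad (align 4); @4: prio [4B, align 4] → 8; @8: uid [4B, align 4] → 12; size 12, align 4
@0: m7 [4B, align 4] → 4
+4 pad (align 8)
@8: m4 [8B, align 8] → 16
@16: d [4B, align 4] → 20
+4 pad (align 8)
@24: m16 [8B, align 8] → 32
@32: m18 [4B, align 4] → 36
@36: m11 [4B, align 4] → 40
@40: m5 [26B, align 2] → 66
+2 pad (align 4)
@68: h [4B, align 4] → 72
@72: m8 [12B, align 4] → 84
+4 tail pad (align 8)
size 88, align 8
— Record2 —
@0: h [4B, align 4] → 4
@4: m8 [12B, align 4] → 16
@16: d [4B, align 4] → 20
+4 pad (align 8)
@24: m4 [8B, align 8] → 32
@32: m11 [4B, align 4] → 36
@36: m7 [4B, align 4] → 40
@40: m16 [8B, align 8] → 48
@48: m5 [26B, align 2] → 74
+2 pad (align 4)
@76: m18 [4B, align 4] → 80
size 80, align 8
88 − 80 = 8

8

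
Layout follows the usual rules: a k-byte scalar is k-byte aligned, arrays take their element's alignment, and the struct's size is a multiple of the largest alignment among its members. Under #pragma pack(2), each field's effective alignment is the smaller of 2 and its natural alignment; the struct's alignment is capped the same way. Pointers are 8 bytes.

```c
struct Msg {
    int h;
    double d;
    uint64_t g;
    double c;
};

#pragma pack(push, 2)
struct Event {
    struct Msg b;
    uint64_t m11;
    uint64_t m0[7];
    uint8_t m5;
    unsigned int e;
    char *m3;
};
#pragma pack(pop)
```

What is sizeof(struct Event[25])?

2750

Msg: 0..4  h  (4B, 4-aligned); 4..8  -- padding (4B); 8..16  d  (8B, 8-aligned); 16..24  g  (8B, 8-aligned); 24..32  c  (8B, 8-aligned); sizeof = 32, alignof = 8
0..32  b  (32B, 2-aligned)
32..40  m11  (8B, 2-aligned)
40..96  m0  (56B, 2-aligned)
96..97  m5  (1B, 1-aligned)
97..98  -- padding (1B)
98..102  e  (4B, 2-aligned)
102..110  m3  (8B, 2-aligned)
sizeof = 110, alignof = 2
array of 25: 25 × 110 = 2750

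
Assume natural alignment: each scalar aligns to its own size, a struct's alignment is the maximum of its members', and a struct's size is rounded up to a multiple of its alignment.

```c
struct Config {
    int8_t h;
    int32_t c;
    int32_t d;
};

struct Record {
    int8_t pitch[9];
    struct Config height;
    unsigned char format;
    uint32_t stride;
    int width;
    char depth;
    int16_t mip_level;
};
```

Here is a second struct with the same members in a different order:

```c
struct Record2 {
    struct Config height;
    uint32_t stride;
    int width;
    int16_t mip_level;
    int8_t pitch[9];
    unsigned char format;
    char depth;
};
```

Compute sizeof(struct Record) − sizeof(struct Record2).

Config: h at 0 (size 1, align 1) → ends 1; pad 3 to align 4 for c; c at 4 (size 4, align 4) → ends 8; d at 8 (size 4, align 4) → ends 12; total 12 bytes, alignment 4
pitch at 0 (size 9, align 1) → ends 9
pad 3 to align 4 for height
height at 12 (size 12, align 4) → ends 24
format at 24 (size 1, align 1) → ends 25
pad 3 to align 4 for stride
stride at 28 (size 4, align 4) → ends 32
width at 32 (size 4, align 4) → ends 36
depth at 36 (size 1, align 1) → ends 37
pad 1 to align 2 for mip_level
mip_level at 38 (size 2, align 2) → ends 40
total 40 bytes, alignment 4
— Record2 —
height at 0 (size 12, align 4) → ends 12
stride at 12 (size 4, align 4) → ends 16
width at 16 (size 4, align 4) → ends 20
mip_level at 20 (size 2, align 2) → ends 22
pitch at 22 (size 9, align 1) → ends 31
format at 31 (size 1, align 1) → ends 32
depth at 32 (size 1, align 1) → ends 33
tail pad 3 to reach multiple of 4
total 36 bytes, alignment 4
40 − 36 = 4

4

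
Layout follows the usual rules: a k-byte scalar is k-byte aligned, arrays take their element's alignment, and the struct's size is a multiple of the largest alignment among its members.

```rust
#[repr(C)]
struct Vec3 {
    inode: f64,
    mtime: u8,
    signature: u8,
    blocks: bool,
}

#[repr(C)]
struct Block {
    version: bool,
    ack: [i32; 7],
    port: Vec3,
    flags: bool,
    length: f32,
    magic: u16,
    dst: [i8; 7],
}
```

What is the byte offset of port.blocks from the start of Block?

42

Vec3: @0: inode [8B, align 8] → 8; @8: mtime [1B, align 1] → 9; @9: signature [1B, align 1] → 10; @10: blocks [1B, align 1] → 11; +5 tail pad (align 8); size 16, align 8
@0: version [1B, align 1] → 1
+3 pad (align 4)
@4: ack [28B, align 4] → 32
@32: port [16B, align 8] → 48
within Vec3: blocks at 10
32 + 10 = 42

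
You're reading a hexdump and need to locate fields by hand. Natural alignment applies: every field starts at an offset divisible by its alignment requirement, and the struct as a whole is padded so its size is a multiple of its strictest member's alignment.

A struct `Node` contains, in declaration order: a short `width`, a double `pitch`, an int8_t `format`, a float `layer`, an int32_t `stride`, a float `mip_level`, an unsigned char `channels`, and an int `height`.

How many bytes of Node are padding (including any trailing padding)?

0..2  width  (2B, 2-aligned)
2..8  -- padding (6B)
8..16  pitch  (8B, 8-aligned)
16..17  format  (1B, 1-aligned)
17..20  -- padding (3B)
20..24  layer  (4B, 4-aligned)
24..28  stride  (4B, 4-aligned)
28..32  mip_level  (4B, 4-aligned)
32..33  channels  (1B, 1-aligned)
33..36  -- padding (3B)
36..40  height  (4B, 4-aligned)
sizeof = 40, alignof = 8
data bytes 28, size 40 → padding 12

12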